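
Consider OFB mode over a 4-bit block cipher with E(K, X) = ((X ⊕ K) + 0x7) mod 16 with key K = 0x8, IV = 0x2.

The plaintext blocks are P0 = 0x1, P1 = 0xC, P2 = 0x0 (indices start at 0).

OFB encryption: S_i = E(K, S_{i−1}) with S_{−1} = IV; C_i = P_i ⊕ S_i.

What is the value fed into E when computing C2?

C0: S = E(K, 0x2) = 0x1; 0x1 ⊕ 0x1 = 0x0.
C1: S = E(K, 0x1) = 0x0; 0xC ⊕ 0x0 = 0xC.
C2: S = E(K, 0x0) = 0xF; 0x0 ⊕ 0xF = 0xF.
So the input to E for block 2 is 0x0.

0x0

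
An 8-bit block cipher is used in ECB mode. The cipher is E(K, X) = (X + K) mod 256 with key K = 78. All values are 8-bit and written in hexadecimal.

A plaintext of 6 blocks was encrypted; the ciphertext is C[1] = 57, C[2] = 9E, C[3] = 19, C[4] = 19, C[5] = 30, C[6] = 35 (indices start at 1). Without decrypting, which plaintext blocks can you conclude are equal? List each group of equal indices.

P[3] = P[4]

ECB encrypts each block independently with the same key, so equal ciphertext blocks imply equal plaintext blocks.
C[3] = C[4] = 19, so P[3] = P[4].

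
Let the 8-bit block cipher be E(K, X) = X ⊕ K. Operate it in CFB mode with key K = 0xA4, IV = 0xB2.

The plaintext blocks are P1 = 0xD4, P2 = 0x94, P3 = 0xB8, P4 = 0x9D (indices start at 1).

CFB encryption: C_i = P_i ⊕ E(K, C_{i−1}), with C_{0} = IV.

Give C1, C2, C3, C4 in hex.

C1 = 0xC2, C2 = 0xF2, C3 = 0xEE, C4 = 0xD7

C1: E(K, 0xB2) = 0x16; 0xD4 ⊕ 0x16 = 0xC2.
C2: E(K, 0xC2) = 0x66; 0x94 ⊕ 0x66 = 0xF2.
C3: E(K, 0xF2) = 0x56; 0xB8 ⊕ 0x56 = 0xEE.
C4: E(K, 0xEE) = 0x4A; 0x9D ⊕ 0x4A = 0xD7.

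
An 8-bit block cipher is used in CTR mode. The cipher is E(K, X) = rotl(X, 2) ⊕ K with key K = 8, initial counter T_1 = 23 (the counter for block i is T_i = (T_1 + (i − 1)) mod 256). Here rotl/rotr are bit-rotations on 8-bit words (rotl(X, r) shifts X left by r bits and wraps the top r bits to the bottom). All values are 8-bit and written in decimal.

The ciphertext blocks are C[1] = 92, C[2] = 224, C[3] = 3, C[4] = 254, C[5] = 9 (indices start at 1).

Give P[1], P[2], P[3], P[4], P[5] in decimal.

P[1] = 8, P[2] = 136, P[3] = 111, P[4] = 158, P[5] = 109

CTR decryption: S_i = E(K, T_i) where T_i is the counter for block i; P_i = C_i ⊕ S_i.
P[1]: T = 23, S = E(K, T) = 84; 92 ⊕ 84 = 8.
P[2]: T = 24, S = E(K, T) = 104; 224 ⊕ 104 = 136.
P[3]: T = 25, S = E(K, T) = 108; 3 ⊕ 108 = 111.
P[4]: T = 26, S = E(K, T) = 96; 254 ⊕ 96 = 158.
P[5]: T = 27, S = E(K, T) = 100; 9 ⊕ 100 = 109.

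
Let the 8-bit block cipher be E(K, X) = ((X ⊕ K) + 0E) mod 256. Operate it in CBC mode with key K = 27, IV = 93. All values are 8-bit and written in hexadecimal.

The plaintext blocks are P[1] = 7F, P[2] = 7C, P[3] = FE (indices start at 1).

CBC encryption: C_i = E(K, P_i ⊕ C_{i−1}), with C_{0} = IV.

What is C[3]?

C[3] = 57

C[1]: P[1] ⊕ 93 = EC; E(K, EC) = D9.
C[2]: P[2] ⊕ D9 = A5; E(K, A5) = 90.
C[3]: P[3] ⊕ 90 = 6E; E(K, 6E) = 57.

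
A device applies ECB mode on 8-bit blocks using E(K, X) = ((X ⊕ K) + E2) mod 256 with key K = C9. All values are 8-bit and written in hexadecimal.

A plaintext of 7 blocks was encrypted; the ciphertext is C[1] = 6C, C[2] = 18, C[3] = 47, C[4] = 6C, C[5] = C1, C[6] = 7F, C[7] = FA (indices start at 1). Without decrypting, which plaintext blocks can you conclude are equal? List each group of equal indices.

ECB encrypts each block independently with the same key, so equal ciphertext blocks imply equal plaintext blocks.
C[1] = C[4] = 6C, so P[1] = P[4].

P[1] = P[4]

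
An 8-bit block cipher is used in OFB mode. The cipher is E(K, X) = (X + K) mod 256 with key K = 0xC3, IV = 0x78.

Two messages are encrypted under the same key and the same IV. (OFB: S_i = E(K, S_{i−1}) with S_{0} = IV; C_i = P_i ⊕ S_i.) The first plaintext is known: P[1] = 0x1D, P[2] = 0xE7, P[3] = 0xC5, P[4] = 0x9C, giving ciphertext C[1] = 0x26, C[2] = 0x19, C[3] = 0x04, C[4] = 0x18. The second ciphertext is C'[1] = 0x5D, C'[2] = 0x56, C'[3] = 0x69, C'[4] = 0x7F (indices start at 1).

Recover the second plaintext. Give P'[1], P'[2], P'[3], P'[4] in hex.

In OFB with a reused IV, both messages share the same keystream S_i, so C_i ⊕ C'_i = P_i ⊕ P'_i and thus P'_i = P_i ⊕ C_i ⊕ C'_i.
P'[1]: 0x1D ⊕ 0x26 ⊕ 0x5D = 0x66.
P'[2]: 0xE7 ⊕ 0x19 ⊕ 0x56 = 0xA8.
P'[3]: 0xC5 ⊕ 0x04 ⊕ 0x69 = 0xA8.
P'[4]: 0x9C ⊕ 0x18 ⊕ 0x7F = 0xFB.

P'[1] = 0x66, P'[2] = 0xA8, P'[3] = 0xA8, P'[4] = 0xFB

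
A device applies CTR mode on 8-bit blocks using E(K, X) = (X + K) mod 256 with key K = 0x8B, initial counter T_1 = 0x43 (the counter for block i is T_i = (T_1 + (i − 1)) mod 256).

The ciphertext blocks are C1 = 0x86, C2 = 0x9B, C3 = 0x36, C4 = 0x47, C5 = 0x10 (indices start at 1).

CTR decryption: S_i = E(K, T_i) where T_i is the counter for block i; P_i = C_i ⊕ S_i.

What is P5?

P5 = 0xC2

P5: T = 0x47, S = E(K, T) = 0xD2; 0x10 ⊕ 0xD2 = 0xC2.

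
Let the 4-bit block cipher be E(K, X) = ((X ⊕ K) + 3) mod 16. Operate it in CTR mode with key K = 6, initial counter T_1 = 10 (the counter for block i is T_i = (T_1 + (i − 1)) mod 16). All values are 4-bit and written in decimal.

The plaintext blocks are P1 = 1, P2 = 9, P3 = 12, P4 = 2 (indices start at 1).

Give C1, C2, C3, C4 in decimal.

CTR encryption: S_i = E(K, T_i) where T_i is the counter for block i; C_i = P_i ⊕ S_i.
C1: T = 10, S = E(K, T) = 15; 1 ⊕ 15 = 14.
C2: T = 11, S = E(K, T) = 0; 9 ⊕ 0 = 9.
C3: T = 12, S = E(K, T) = 13; 12 ⊕ 13 = 1.
C4: T = 13, S = E(K, T) = 14; 2 ⊕ 14 = 12.

C1 = 14, C2 = 9, C3 = 1, C4 = 12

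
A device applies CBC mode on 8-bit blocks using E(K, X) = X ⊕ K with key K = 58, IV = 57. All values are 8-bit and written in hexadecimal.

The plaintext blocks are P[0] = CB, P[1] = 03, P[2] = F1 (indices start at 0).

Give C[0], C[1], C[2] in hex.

C[0] = C4, C[1] = 9F, C[2] = 36

CBC encryption: C_i = E(K, P_i ⊕ C_{i−1}), with C_{−1} = IV.
C[0]: P[0] ⊕ 57 = 9C; E(K, 9C) = C4.
C[1]: P[1] ⊕ C4 = C7; E(K, C7) = 9F.
C[2]: P[2] ⊕ 9F = 6E; E(K, 6E) = 36.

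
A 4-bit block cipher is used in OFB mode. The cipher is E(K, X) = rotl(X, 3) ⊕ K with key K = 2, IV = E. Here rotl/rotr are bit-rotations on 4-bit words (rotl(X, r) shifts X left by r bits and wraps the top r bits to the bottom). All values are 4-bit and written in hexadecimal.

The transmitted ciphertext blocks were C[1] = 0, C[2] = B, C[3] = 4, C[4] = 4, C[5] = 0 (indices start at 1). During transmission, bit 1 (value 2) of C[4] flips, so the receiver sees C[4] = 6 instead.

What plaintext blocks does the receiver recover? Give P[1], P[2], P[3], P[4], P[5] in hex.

P[1] = 5, P[2] = 3, P[3] = 2, P[4] = 7, P[5] = A

OFB decryption: S_i = E(K, S_{i−1}) with S_{0} = IV; P_i = C_i ⊕ S_i.
Only C[4] changed, to 6. In OFB, a change in C_i flips the same bit in P_i only; the keystream is unaffected. Decrypting the received ciphertext:
P[1]: S = E(K, E) = 5; 0 ⊕ 5 = 5.
P[2]: S = E(K, 5) = 8; B ⊕ 8 = 3.
P[3]: S = E(K, 8) = 6; 4 ⊕ 6 = 2.
P[4]: S = E(K, 6) = 1; 6 ⊕ 1 = 7.
P[5]: S = E(K, 1) = A; 0 ⊕ A = A.
Blocks that differ from the original plaintext: P[4].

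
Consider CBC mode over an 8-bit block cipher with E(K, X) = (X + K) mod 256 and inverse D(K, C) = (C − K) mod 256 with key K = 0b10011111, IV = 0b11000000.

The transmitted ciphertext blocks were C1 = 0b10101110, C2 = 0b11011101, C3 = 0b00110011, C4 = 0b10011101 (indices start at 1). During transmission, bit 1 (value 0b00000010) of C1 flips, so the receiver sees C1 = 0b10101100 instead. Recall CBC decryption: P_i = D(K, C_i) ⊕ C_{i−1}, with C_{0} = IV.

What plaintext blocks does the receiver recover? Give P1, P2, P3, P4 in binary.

Only C1 changed, to 0b10101100. In CBC, a change in C_i garbles P_i and flips the same bit in P_{i+1}. Decrypting the received ciphertext:
P1: D(K, 0b10101100) = 0b00001101; 0b00001101 ⊕ 0b11000000 = 0b11001101.
P2: D(K, 0b11011101) = 0b00111110; 0b00111110 ⊕ 0b10101100 = 0b10010010.
P3: D(K, 0b00110011) = 0b10010100; 0b10010100 ⊕ 0b11011101 = 0b01001001.
P4: D(K, 0b10011101) = 0b11111110; 0b11111110 ⊕ 0b00110011 = 0b11001101.
Blocks that differ from the original plaintext: P1, P2.

P1 = 0b11001101, P2 = 0b10010010, P3 = 0b01001001, P4 = 0b11001101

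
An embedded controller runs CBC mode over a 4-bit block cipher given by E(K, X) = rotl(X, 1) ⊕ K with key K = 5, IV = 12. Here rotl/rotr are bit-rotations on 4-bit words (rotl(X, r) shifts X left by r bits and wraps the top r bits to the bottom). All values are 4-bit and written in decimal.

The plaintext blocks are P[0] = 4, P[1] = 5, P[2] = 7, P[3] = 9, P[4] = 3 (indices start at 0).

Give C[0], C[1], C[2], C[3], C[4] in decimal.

C[0] = 4, C[1] = 7, C[2] = 5, C[3] = 12, C[4] = 10

CBC encryption: C_i = E(K, P_i ⊕ C_{i−1}), with C_{−1} = IV.
C[0]: P[0] ⊕ 12 = 8; E(K, 8) = 4.
C[1]: P[1] ⊕ 4 = 1; E(K, 1) = 7.
C[2]: P[2] ⊕ 7 = 0; E(K, 0) = 5.
C[3]: P[3] ⊕ 5 = 12; E(K, 12) = 12.
C[4]: P[4] ⊕ 12 = 15; E(K, 15) = 10.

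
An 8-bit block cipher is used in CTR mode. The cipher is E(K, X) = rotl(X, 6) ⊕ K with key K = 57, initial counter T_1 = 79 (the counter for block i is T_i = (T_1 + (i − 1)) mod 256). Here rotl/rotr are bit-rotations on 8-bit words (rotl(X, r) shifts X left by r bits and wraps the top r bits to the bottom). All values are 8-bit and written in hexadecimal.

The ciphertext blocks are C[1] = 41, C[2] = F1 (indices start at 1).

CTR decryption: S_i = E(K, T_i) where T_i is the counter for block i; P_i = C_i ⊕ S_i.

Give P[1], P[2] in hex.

P[1] = 48, P[2] = 38

P[1]: T = 79, S = E(K, T) = 09; 41 ⊕ 09 = 48.
P[2]: T = 7A, S = E(K, T) = C9; F1 ⊕ C9 = 38.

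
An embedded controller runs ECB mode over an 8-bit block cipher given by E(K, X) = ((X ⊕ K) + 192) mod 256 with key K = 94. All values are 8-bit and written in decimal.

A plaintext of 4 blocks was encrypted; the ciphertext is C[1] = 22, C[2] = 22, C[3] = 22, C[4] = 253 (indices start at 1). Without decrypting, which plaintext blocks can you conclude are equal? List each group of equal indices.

P[1] = P[2] = P[3]

ECB encrypts each block independently with the same key, so equal ciphertext blocks imply equal plaintext blocks.
C[1] = C[2] = C[3] = 22, so P[1] = P[2] = P[3].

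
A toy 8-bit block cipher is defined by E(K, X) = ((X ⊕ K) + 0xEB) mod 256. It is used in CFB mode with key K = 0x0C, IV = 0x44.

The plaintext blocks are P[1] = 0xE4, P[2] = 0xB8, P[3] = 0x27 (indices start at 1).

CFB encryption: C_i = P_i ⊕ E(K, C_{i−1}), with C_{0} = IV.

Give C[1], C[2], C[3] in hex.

C[1] = 0xD7, C[2] = 0x7E, C[3] = 0x7A

C[1]: E(K, 0x44) = 0x33; 0xE4 ⊕ 0x33 = 0xD7.
C[2]: E(K, 0xD7) = 0xC6; 0xB8 ⊕ 0xC6 = 0x7E.
C[3]: E(K, 0x7E) = 0x5D; 0x27 ⊕ 0x5D = 0x7A.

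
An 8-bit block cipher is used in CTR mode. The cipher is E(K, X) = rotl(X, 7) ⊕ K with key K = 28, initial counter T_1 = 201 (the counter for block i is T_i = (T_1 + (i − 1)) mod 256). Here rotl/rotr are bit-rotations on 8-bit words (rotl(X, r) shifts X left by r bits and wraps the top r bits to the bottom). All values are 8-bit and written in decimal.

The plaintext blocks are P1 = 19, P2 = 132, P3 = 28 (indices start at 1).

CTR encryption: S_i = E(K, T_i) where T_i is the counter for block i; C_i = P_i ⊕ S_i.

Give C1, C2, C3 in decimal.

C1 = 235, C2 = 253, C3 = 229

C1: T = 201, S = E(K, T) = 248; 19 ⊕ 248 = 235.
C2: T = 202, S = E(K, T) = 121; 132 ⊕ 121 = 253.
C3: T = 203, S = E(K, T) = 249; 28 ⊕ 249 = 229.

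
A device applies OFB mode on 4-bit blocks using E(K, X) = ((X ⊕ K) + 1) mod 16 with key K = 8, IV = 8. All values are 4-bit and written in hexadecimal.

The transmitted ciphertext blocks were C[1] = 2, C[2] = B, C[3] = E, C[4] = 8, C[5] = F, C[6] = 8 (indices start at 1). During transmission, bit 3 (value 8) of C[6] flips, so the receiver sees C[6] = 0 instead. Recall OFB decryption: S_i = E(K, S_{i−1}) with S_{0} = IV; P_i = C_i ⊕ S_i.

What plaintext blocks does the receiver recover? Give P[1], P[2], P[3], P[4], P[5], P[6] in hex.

P[1] = 3, P[2] = 1, P[3] = D, P[4] = 4, P[5] = A, P[6] = E

Only C[6] changed, to 0. In OFB, a change in C_i flips the same bit in P_i only; the keystream is unaffected. Decrypting the received ciphertext:
P[1]: S = E(K, 8) = 1; 2 ⊕ 1 = 3.
P[2]: S = E(K, 1) = A; B ⊕ A = 1.
P[3]: S = E(K, A) = 3; E ⊕ 3 = D.
P[4]: S = E(K, 3) = C; 8 ⊕ C = 4.
P[5]: S = E(K, C) = 5; F ⊕ 5 = A.
P[6]: S = E(K, 5) = E; 0 ⊕ E = E.
Blocks that differ from the original plaintext: P[6].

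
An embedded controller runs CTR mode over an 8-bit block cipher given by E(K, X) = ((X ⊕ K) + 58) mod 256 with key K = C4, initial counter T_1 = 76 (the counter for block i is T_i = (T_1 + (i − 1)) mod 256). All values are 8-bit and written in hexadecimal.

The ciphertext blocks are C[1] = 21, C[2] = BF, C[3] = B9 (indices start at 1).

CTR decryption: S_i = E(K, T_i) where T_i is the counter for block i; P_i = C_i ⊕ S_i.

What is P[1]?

P[1] = 2B

P[1]: T = 76, S = E(K, T) = 0A; 21 ⊕ 0A = 2B.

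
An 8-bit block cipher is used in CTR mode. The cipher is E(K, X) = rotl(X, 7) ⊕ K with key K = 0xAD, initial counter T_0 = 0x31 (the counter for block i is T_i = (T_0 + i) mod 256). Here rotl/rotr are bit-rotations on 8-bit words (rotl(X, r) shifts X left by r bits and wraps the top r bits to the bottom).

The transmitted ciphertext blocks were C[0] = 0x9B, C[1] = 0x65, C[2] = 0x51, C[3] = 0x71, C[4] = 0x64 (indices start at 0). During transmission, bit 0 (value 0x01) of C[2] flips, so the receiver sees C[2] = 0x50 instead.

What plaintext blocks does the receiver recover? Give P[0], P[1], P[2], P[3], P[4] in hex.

CTR decryption: S_i = E(K, T_i) where T_i is the counter for block i; P_i = C_i ⊕ S_i.
Only C[2] changed, to 0x50. In CTR, a change in C_i flips the same bit in P_i only; the keystream is unaffected. Decrypting the received ciphertext:
P[0]: T = 0x31, S = E(K, T) = 0x35; 0x9B ⊕ 0x35 = 0xAE.
P[1]: T = 0x32, S = E(K, T) = 0xB4; 0x65 ⊕ 0xB4 = 0xD1.
P[2]: T = 0x33, S = E(K, T) = 0x34; 0x50 ⊕ 0x34 = 0x64.
P[3]: T = 0x34, S = E(K, T) = 0xB7; 0x71 ⊕ 0xB7 = 0xC6.
P[4]: T = 0x35, S = E(K, T) = 0x37; 0x64 ⊕ 0x37 = 0x53.
Blocks that differ from the original plaintext: P[2].

P[0] = 0xAE, P[1] = 0xD1, P[2] = 0x64, P[3] = 0xC6, P[4] = 0x53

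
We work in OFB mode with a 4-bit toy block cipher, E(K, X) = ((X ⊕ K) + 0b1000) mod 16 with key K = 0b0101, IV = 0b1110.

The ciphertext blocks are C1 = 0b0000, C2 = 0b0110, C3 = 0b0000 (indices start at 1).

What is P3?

P3 = 0b0011

OFB decryption: S_i = E(K, S_{i−1}) with S_{0} = IV; P_i = C_i ⊕ S_i.
P1: S = E(K, 0b1110) = 0b0011; 0b0000 ⊕ 0b0011 = 0b0011.
P2: S = E(K, 0b0011) = 0b1110; 0b0110 ⊕ 0b1110 = 0b1000.
P3: S = E(K, 0b1110) = 0b0011; 0b0000 ⊕ 0b0011 = 0b0011.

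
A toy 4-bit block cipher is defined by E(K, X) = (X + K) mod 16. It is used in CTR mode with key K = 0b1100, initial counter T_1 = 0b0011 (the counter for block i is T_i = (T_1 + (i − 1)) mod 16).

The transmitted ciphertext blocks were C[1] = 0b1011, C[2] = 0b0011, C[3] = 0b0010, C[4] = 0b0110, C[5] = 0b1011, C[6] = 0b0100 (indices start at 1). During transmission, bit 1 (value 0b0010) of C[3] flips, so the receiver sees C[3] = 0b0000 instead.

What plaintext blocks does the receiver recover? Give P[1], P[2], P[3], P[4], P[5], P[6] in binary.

CTR decryption: S_i = E(K, T_i) where T_i is the counter for block i; P_i = C_i ⊕ S_i.
Only C[3] changed, to 0b0000. In CTR, a change in C_i flips the same bit in P_i only; the keystream is unaffected. Decrypting the received ciphertext:
P[1]: T = 0b0011, S = E(K, T) = 0b1111; 0b1011 ⊕ 0b1111 = 0b0100.
P[2]: T = 0b0100, S = E(K, T) = 0b0000; 0b0011 ⊕ 0b0000 = 0b0011.
P[3]: T = 0b0101, S = E(K, T) = 0b0001; 0b0000 ⊕ 0b0001 = 0b0001.
P[4]: T = 0b0110, S = E(K, T) = 0b0010; 0b0110 ⊕ 0b0010 = 0b0100.
P[5]: T = 0b0111, S = E(K, T) = 0b0011; 0b1011 ⊕ 0b0011 = 0b1000.
P[6]: T = 0b1000, S = E(K, T) = 0b0100; 0b0100 ⊕ 0b0100 = 0b0000.
Blocks that differ from the original plaintext: P[3].

P[1] = 0b0100, P[2] = 0b0011, P[3] = 0b0001, P[4] = 0b0100, P[5] = 0b1000, P[6] = 0b0000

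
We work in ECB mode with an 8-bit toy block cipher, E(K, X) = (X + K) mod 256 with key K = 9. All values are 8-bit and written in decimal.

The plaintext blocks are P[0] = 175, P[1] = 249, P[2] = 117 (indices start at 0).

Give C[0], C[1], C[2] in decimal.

ECB encryption: C_i = E(K, P_i).
C[0]: E(K, 175) = 184.
C[1]: E(K, 249) = 2.
C[2]: E(K, 117) = 126.

C[0] = 184, C[1] = 2, C[2] = 126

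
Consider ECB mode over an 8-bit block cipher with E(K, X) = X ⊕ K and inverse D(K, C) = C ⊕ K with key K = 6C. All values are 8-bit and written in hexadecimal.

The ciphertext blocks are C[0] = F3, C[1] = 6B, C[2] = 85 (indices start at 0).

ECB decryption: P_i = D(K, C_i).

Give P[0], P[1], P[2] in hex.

P[0] = 9F, P[1] = 07, P[2] = E9

P[0]: D(K, F3) = 9F.
P[1]: D(K, 6B) = 07.
P[2]: D(K, 85) = E9.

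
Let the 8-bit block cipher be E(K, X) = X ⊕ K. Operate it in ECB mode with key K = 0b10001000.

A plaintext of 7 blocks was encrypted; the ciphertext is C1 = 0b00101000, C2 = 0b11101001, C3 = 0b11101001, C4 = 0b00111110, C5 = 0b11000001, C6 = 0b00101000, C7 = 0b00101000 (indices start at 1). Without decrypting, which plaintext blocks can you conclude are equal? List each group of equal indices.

ECB encrypts each block independently with the same key, so equal ciphertext blocks imply equal plaintext blocks.
C1 = C6 = C7 = 0b00101000, so P1 = P6 = P7.
C2 = C3 = 0b11101001, so P2 = P3.

P1 = P6 = P7; P2 = P3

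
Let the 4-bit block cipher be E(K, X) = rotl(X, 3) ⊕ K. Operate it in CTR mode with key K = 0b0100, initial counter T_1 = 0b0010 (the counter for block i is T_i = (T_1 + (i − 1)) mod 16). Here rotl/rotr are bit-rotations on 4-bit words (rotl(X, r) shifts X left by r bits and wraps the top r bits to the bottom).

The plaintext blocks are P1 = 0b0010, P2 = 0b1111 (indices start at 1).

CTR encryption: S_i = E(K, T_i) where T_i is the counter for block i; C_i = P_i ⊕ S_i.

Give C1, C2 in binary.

C1: T = 0b0010, S = E(K, T) = 0b0101; 0b0010 ⊕ 0b0101 = 0b0111.
C2: T = 0b0011, S = E(K, T) = 0b1101; 0b1111 ⊕ 0b1101 = 0b0010.

C1 = 0b0111, C2 = 0b0010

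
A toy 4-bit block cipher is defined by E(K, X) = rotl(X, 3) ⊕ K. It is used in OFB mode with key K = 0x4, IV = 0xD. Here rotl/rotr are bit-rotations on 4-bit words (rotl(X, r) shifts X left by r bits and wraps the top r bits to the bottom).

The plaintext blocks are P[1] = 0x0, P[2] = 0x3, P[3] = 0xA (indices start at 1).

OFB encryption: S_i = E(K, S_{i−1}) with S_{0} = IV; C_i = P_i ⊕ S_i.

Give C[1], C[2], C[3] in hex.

C[1]: S = E(K, 0xD) = 0xA; 0x0 ⊕ 0xA = 0xA.
C[2]: S = E(K, 0xA) = 0x1; 0x3 ⊕ 0x1 = 0x2.
C[3]: S = E(K, 0x1) = 0xC; 0xA ⊕ 0xC = 0x6.

C[1] = 0xA, C[2] = 0x2, C[3] = 0x6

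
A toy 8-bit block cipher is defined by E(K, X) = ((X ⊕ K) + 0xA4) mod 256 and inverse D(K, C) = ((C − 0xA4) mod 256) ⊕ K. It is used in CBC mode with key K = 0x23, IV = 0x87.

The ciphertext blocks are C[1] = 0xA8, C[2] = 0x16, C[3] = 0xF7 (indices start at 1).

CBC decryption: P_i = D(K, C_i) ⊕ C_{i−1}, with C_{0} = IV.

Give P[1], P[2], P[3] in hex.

P[1] = 0xA0, P[2] = 0xF9, P[3] = 0x66

P[1]: D(K, 0xA8) = 0x27; 0x27 ⊕ 0x87 = 0xA0.
P[2]: D(K, 0x16) = 0x51; 0x51 ⊕ 0xA8 = 0xF9.
P[3]: D(K, 0xF7) = 0x70; 0x70 ⊕ 0x16 = 0x66.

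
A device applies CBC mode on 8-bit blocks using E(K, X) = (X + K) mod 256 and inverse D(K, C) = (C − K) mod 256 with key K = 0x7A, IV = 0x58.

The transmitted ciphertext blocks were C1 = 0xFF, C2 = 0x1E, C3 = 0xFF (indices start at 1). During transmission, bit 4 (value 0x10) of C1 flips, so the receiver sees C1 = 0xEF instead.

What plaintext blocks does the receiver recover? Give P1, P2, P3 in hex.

CBC decryption: P_i = D(K, C_i) ⊕ C_{i−1}, with C_{0} = IV.
Only C1 changed, to 0xEF. In CBC, a change in C_i garbles P_i and flips the same bit in P_{i+1}. Decrypting the received ciphertext:
P1: D(K, 0xEF) = 0x75; 0x75 ⊕ 0x58 = 0x2D.
P2: D(K, 0x1E) = 0xA4; 0xA4 ⊕ 0xEF = 0x4B.
P3: D(K, 0xFF) = 0x85; 0x85 ⊕ 0x1E = 0x9B.
Blocks that differ from the original plaintext: P1, P2.

P1 = 0x2D, P2 = 0x4B, P3 = 0x9B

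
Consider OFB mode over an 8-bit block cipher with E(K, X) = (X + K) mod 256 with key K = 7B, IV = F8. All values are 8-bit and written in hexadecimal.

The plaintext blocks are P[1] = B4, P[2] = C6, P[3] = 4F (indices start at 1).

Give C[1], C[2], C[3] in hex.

OFB encryption: S_i = E(K, S_{i−1}) with S_{0} = IV; C_i = P_i ⊕ S_i.
C[1]: S = E(K, F8) = 73; B4 ⊕ 73 = C7.
C[2]: S = E(K, 73) = EE; C6 ⊕ EE = 28.
C[3]: S = E(K, EE) = 69; 4F ⊕ 69 = 26.

C[1] = C7, C[2] = 28, C[3] = 26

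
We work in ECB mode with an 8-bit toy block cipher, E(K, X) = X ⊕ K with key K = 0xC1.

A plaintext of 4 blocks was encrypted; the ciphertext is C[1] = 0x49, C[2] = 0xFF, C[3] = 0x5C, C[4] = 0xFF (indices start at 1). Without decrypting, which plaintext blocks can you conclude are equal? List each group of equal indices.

ECB encrypts each block independently with the same key, so equal ciphertext blocks imply equal plaintext blocks.
C[2] = C[4] = 0xFF, so P[2] = P[4].

P[2] = P[4]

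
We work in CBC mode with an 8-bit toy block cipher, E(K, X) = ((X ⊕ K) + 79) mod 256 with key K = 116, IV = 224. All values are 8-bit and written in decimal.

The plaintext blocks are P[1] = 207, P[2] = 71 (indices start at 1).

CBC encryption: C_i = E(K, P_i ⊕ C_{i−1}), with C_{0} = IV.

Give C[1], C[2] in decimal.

C[1]: P[1] ⊕ 224 = 47; E(K, 47) = 170.
C[2]: P[2] ⊕ 170 = 237; E(K, 237) = 232.

C[1] = 170, C[2] = 232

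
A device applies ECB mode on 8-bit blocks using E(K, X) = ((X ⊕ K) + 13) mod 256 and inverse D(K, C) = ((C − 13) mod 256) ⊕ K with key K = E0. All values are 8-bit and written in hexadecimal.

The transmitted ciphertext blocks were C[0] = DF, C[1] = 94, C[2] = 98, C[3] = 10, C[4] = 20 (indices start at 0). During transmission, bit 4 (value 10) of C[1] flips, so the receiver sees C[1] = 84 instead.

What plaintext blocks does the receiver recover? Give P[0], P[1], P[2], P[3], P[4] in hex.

ECB decryption: P_i = D(K, C_i).
Only C[1] changed, to 84. In ECB, a change in C_i affects only P_i. Decrypting the received ciphertext:
P[0]: D(K, DF) = 2C.
P[1]: D(K, 84) = 91.
P[2]: D(K, 98) = 65.
P[3]: D(K, 10) = 1D.
P[4]: D(K, 20) = ED.
Blocks that differ from the original plaintext: P[1].

P[0] = 2C, P[1] = 91, P[2] = 65, P[3] = 1D, P[4] = ED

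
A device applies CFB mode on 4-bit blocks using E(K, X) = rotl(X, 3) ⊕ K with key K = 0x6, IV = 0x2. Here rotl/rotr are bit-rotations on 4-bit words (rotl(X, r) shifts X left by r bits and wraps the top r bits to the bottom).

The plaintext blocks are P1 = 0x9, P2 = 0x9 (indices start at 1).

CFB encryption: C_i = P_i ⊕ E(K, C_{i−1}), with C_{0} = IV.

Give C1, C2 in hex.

C1: E(K, 0x2) = 0x7; 0x9 ⊕ 0x7 = 0xE.
C2: E(K, 0xE) = 0x1; 0x9 ⊕ 0x1 = 0x8.

C1 = 0xE, C2 = 0x8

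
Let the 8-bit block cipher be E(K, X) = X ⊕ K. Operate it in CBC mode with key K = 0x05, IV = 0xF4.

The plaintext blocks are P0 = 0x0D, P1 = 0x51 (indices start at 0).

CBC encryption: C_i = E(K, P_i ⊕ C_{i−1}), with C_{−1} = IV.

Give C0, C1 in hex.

C0: P0 ⊕ 0xF4 = 0xF9; E(K, 0xF9) = 0xFC.
C1: P1 ⊕ 0xFC = 0xAD; E(K, 0xAD) = 0xA8.

C0 = 0xFC, C1 = 0xA8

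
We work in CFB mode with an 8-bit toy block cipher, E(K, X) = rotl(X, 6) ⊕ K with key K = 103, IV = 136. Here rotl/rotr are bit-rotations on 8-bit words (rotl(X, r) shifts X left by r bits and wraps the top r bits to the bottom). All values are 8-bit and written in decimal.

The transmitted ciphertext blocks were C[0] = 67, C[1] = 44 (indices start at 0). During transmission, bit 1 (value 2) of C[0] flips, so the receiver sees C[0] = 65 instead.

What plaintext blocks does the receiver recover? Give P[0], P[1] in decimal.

CFB decryption: P_i = C_i ⊕ E(K, C_{i−1}), with C_{−1} = IV.
Only C[0] changed, to 65. In CFB, a change in C_i flips the same bit in P_i and garbles P_{i+1}. Decrypting the received ciphertext:
P[0]: E(K, 136) = 69; 65 ⊕ 69 = 4.
P[1]: E(K, 65) = 55; 44 ⊕ 55 = 27.
Blocks that differ from the original plaintext: P[0], P[1].

P[0] = 4, P[1] = 27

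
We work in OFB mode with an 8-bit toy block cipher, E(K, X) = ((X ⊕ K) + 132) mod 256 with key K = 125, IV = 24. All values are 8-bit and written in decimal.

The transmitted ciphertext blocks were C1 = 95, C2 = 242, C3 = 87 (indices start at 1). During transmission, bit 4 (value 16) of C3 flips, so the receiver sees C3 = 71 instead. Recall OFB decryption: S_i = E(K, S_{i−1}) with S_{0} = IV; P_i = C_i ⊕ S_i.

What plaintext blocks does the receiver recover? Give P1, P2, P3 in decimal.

Only C3 changed, to 71. In OFB, a change in C_i flips the same bit in P_i only; the keystream is unaffected. Decrypting the received ciphertext:
P1: S = E(K, 24) = 233; 95 ⊕ 233 = 182.
P2: S = E(K, 233) = 24; 242 ⊕ 24 = 234.
P3: S = E(K, 24) = 233; 71 ⊕ 233 = 174.
Blocks that differ from the original plaintext: P3.

P1 = 182, P2 = 234, P3 = 174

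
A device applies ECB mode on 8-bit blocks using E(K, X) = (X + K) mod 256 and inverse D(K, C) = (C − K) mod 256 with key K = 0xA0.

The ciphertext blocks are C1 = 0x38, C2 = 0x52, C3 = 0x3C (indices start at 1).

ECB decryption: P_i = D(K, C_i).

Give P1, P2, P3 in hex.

P1 = 0x98, P2 = 0xB2, P3 = 0x9C

P1: D(K, 0x38) = 0x98.
P2: D(K, 0x52) = 0xB2.
P3: D(K, 0x3C) = 0x9C.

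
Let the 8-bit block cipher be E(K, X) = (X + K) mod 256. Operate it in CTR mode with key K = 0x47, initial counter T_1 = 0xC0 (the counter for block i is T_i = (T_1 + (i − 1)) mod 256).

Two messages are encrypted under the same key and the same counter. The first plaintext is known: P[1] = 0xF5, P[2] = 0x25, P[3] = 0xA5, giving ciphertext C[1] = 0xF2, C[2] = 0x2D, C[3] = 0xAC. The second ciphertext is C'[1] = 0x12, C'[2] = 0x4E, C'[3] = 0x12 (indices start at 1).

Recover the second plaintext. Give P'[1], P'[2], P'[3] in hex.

P'[1] = 0x15, P'[2] = 0x46, P'[3] = 0x1B

In CTR with a reused counter, both messages share the same keystream S_i, so C_i ⊕ C'_i = P_i ⊕ P'_i and thus P'_i = P_i ⊕ C_i ⊕ C'_i.
P'[1]: 0xF5 ⊕ 0xF2 ⊕ 0x12 = 0x15.
P'[2]: 0x25 ⊕ 0x2D ⊕ 0x4E = 0x46.
P'[3]: 0xA5 ⊕ 0xAC ⊕ 0x12 = 0x1B.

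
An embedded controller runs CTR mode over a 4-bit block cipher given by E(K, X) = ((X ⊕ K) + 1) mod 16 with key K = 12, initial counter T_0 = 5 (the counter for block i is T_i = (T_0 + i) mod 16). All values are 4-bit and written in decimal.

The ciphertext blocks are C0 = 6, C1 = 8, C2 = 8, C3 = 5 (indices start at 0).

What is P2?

CTR decryption: S_i = E(K, T_i) where T_i is the counter for block i; P_i = C_i ⊕ S_i.
P2: T = 7, S = E(K, T) = 12; 8 ⊕ 12 = 4.

P2 = 4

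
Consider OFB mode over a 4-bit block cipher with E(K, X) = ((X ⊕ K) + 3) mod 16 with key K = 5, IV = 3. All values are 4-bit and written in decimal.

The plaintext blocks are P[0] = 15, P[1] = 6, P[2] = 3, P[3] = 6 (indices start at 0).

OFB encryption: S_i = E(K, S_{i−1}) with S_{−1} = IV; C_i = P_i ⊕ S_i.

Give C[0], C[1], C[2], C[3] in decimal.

C[0]: S = E(K, 3) = 9; 15 ⊕ 9 = 6.
C[1]: S = E(K, 9) = 15; 6 ⊕ 15 = 9.
C[2]: S = E(K, 15) = 13; 3 ⊕ 13 = 14.
C[3]: S = E(K, 13) = 11; 6 ⊕ 11 = 13.

C[0] = 6, C[1] = 9, C[2] = 14, C[3] = 13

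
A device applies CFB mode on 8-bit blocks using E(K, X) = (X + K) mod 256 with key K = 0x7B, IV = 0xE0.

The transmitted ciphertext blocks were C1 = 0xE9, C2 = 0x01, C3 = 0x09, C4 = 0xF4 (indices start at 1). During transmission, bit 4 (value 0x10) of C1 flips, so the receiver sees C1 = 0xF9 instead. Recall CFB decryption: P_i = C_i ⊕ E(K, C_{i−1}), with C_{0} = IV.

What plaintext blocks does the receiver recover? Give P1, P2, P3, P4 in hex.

Only C1 changed, to 0xF9. In CFB, a change in C_i flips the same bit in P_i and garbles P_{i+1}. Decrypting the received ciphertext:
P1: E(K, 0xE0) = 0x5B; 0xF9 ⊕ 0x5B = 0xA2.
P2: E(K, 0xF9) = 0x74; 0x01 ⊕ 0x74 = 0x75.
P3: E(K, 0x01) = 0x7C; 0x09 ⊕ 0x7C = 0x75.
P4: E(K, 0x09) = 0x84; 0xF4 ⊕ 0x84 = 0x70.
Blocks that differ from the original plaintext: P1, P2.

P1 = 0xA2, P2 = 0x75, P3 = 0x75, P4 = 0x70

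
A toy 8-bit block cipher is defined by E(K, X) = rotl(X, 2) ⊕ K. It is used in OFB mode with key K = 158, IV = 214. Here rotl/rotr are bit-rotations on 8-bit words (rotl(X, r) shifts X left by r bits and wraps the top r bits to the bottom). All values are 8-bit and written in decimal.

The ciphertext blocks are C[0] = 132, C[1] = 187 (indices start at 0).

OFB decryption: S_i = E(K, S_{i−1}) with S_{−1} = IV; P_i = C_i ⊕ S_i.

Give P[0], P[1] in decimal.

P[0]: S = E(K, 214) = 197; 132 ⊕ 197 = 65.
P[1]: S = E(K, 197) = 137; 187 ⊕ 137 = 50.

P[0] = 65, P[1] = 50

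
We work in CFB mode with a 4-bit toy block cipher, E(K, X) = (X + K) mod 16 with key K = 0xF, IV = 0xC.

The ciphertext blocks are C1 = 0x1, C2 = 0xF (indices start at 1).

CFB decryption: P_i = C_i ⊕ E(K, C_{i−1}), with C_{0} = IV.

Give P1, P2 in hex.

P1: E(K, 0xC) = 0xB; 0x1 ⊕ 0xB = 0xA.
P2: E(K, 0x1) = 0x0; 0xF ⊕ 0x0 = 0xF.

P1 = 0xA, P2 = 0xF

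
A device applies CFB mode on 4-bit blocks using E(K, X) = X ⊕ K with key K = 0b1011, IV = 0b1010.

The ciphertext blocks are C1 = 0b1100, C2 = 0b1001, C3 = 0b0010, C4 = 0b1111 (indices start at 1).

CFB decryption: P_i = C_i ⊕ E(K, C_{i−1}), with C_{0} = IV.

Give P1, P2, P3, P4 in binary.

P1: E(K, 0b1010) = 0b0001; 0b1100 ⊕ 0b0001 = 0b1101.
P2: E(K, 0b1100) = 0b0111; 0b1001 ⊕ 0b0111 = 0b1110.
P3: E(K, 0b1001) = 0b0010; 0b0010 ⊕ 0b0010 = 0b0000.
P4: E(K, 0b0010) = 0b1001; 0b1111 ⊕ 0b1001 = 0b0110.

P1 = 0b1101, P2 = 0b1110, P3 = 0b0000, P4 = 0b0110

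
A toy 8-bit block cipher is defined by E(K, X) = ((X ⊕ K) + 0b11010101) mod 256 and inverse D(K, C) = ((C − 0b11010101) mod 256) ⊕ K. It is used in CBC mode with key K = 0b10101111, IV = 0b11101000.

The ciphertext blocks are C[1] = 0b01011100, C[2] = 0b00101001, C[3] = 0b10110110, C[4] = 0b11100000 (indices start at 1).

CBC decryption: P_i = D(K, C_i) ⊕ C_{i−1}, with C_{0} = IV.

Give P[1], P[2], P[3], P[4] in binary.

P[1]: D(K, 0b01011100) = 0b00101000; 0b00101000 ⊕ 0b11101000 = 0b11000000.
P[2]: D(K, 0b00101001) = 0b11111011; 0b11111011 ⊕ 0b01011100 = 0b10100111.
P[3]: D(K, 0b10110110) = 0b01001110; 0b01001110 ⊕ 0b00101001 = 0b01100111.
P[4]: D(K, 0b11100000) = 0b10100100; 0b10100100 ⊕ 0b10110110 = 0b00010010.

P[1] = 0b11000000, P[2] = 0b10100111, P[3] = 0b01100111, P[4] = 0b00010010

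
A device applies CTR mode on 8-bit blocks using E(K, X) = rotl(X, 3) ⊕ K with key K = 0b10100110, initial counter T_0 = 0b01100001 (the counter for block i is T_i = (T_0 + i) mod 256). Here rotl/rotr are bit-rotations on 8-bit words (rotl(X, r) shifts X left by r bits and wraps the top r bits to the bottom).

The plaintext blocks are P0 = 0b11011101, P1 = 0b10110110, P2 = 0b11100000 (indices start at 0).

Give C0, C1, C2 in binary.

CTR encryption: S_i = E(K, T_i) where T_i is the counter for block i; C_i = P_i ⊕ S_i.
C0: T = 0b01100001, S = E(K, T) = 0b10101101; 0b11011101 ⊕ 0b10101101 = 0b01110000.
C1: T = 0b01100010, S = E(K, T) = 0b10110101; 0b10110110 ⊕ 0b10110101 = 0b00000011.
C2: T = 0b01100011, S = E(K, T) = 0b10111101; 0b11100000 ⊕ 0b10111101 = 0b01011101.

C0 = 0b01110000, C1 = 0b00000011, C2 = 0b01011101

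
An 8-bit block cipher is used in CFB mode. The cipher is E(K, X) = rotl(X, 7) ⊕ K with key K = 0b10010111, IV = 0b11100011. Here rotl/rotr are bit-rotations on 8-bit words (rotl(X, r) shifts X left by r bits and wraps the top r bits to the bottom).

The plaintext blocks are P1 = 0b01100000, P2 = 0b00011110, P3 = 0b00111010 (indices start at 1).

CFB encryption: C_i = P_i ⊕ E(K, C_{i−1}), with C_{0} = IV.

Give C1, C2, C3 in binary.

C1: E(K, 0b11100011) = 0b01100110; 0b01100000 ⊕ 0b01100110 = 0b00000110.
C2: E(K, 0b00000110) = 0b10010100; 0b00011110 ⊕ 0b10010100 = 0b10001010.
C3: E(K, 0b10001010) = 0b11010010; 0b00111010 ⊕ 0b11010010 = 0b11101000.

C1 = 0b00000110, C2 = 0b10001010, C3 = 0b11101000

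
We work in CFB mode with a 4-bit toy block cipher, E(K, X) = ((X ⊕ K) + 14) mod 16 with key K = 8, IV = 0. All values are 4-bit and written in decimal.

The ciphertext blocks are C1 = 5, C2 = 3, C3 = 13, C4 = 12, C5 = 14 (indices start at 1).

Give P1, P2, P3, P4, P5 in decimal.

P1 = 3, P2 = 8, P3 = 4, P4 = 15, P5 = 12

CFB decryption: P_i = C_i ⊕ E(K, C_{i−1}), with C_{0} = IV.
P1: E(K, 0) = 6; 5 ⊕ 6 = 3.
P2: E(K, 5) = 11; 3 ⊕ 11 = 8.
P3: E(K, 3) = 9; 13 ⊕ 9 = 4.
P4: E(K, 13) = 3; 12 ⊕ 3 = 15.
P5: E(K, 12) = 2; 14 ⊕ 2 = 12.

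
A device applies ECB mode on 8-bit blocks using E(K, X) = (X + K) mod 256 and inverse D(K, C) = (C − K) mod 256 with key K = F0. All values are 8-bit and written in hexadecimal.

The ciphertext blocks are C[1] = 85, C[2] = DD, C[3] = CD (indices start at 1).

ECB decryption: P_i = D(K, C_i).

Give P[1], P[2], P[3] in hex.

P[1] = 95, P[2] = ED, P[3] = DD

P[1]: D(K, 85) = 95.
P[2]: D(K, DD) = ED.
P[3]: D(K, CD) = DD.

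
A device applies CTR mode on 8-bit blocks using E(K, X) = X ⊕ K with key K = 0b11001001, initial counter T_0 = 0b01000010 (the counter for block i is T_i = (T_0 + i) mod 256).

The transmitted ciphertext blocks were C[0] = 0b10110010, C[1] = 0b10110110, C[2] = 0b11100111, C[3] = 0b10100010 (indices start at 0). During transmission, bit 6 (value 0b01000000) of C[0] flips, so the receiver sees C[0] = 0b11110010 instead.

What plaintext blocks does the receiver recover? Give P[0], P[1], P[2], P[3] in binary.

CTR decryption: S_i = E(K, T_i) where T_i is the counter for block i; P_i = C_i ⊕ S_i.
Only C[0] changed, to 0b11110010. In CTR, a change in C_i flips the same bit in P_i only; the keystream is unaffected. Decrypting the received ciphertext:
P[0]: T = 0b01000010, S = E(K, T) = 0b10001011; 0b11110010 ⊕ 0b10001011 = 0b01111001.
P[1]: T = 0b01000011, S = E(K, T) = 0b10001010; 0b10110110 ⊕ 0b10001010 = 0b00111100.
P[2]: T = 0b01000100, S = E(K, T) = 0b10001101; 0b11100111 ⊕ 0b10001101 = 0b01101010.
P[3]: T = 0b01000101, S = E(K, T) = 0b10001100; 0b10100010 ⊕ 0b10001100 = 0b00101110.
Blocks that differ from the original plaintext: P[0].

P[0] = 0b01111001, P[1] = 0b00111100, P[2] = 0b01101010, P[3] = 0b00101110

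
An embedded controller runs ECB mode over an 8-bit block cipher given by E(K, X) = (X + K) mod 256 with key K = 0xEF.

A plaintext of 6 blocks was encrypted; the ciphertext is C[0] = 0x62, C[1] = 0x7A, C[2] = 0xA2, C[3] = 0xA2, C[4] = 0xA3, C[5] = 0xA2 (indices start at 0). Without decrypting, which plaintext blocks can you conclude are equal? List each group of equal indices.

P[2] = P[3] = P[5]

ECB encrypts each block independently with the same key, so equal ciphertext blocks imply equal plaintext blocks.
C[2] = C[3] = C[5] = 0xA2, so P[2] = P[3] = P[5].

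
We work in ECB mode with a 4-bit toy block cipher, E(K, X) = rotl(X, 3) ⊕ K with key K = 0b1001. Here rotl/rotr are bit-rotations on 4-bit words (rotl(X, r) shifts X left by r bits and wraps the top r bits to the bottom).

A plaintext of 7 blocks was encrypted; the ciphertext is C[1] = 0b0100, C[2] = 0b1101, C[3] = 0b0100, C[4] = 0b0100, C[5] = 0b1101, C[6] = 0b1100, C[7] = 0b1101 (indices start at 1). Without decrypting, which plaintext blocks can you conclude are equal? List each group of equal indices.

P[1] = P[3] = P[4]; P[2] = P[5] = P[7]

ECB encrypts each block independently with the same key, so equal ciphertext blocks imply equal plaintext blocks.
C[1] = C[3] = C[4] = 0b0100, so P[1] = P[3] = P[4].
C[2] = C[5] = C[7] = 0b1101, so P[2] = P[5] = P[7].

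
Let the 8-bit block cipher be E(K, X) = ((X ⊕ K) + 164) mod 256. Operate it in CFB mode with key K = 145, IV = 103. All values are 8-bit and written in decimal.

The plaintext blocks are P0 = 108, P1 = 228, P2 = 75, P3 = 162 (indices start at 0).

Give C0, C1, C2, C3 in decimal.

C0 = 246, C1 = 239, C2 = 105, C3 = 62

CFB encryption: C_i = P_i ⊕ E(K, C_{i−1}), with C_{−1} = IV.
C0: E(K, 103) = 154; 108 ⊕ 154 = 246.
C1: E(K, 246) = 11; 228 ⊕ 11 = 239.
C2: E(K, 239) = 34; 75 ⊕ 34 = 105.
C3: E(K, 105) = 156; 162 ⊕ 156 = 62.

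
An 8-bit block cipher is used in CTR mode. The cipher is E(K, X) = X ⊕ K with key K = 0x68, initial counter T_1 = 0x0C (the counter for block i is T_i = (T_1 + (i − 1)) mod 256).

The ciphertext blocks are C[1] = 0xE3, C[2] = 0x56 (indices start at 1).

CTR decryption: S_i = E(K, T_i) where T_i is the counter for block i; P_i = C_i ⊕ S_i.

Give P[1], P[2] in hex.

P[1]: T = 0x0C, S = E(K, T) = 0x64; 0xE3 ⊕ 0x64 = 0x87.
P[2]: T = 0x0D, S = E(K, T) = 0x65; 0x56 ⊕ 0x65 = 0x33.

P[1] = 0x87, P[2] = 0x33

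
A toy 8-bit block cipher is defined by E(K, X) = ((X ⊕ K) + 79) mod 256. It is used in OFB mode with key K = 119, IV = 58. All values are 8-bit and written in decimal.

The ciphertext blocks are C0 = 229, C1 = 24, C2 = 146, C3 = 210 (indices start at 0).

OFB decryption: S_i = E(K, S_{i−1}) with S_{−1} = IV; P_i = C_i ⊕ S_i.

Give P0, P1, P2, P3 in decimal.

P0: S = E(K, 58) = 156; 229 ⊕ 156 = 121.
P1: S = E(K, 156) = 58; 24 ⊕ 58 = 34.
P2: S = E(K, 58) = 156; 146 ⊕ 156 = 14.
P3: S = E(K, 156) = 58; 210 ⊕ 58 = 232.

P0 = 121, P1 = 34, P2 = 14, P3 = 232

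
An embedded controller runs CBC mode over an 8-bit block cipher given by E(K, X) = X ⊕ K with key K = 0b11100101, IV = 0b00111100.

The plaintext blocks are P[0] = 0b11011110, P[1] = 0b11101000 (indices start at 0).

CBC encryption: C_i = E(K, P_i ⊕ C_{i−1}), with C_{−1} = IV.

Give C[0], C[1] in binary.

C[0] = 0b00000111, C[1] = 0b00001010

C[0]: P[0] ⊕ 0b00111100 = 0b11100010; E(K, 0b11100010) = 0b00000111.
C[1]: P[1] ⊕ 0b00000111 = 0b11101111; E(K, 0b11101111) = 0b00001010.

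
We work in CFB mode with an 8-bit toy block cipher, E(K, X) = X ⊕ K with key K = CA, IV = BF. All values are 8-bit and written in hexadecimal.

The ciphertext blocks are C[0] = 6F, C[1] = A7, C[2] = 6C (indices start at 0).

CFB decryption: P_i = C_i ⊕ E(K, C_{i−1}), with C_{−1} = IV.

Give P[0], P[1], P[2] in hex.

P[0] = 1A, P[1] = 02, P[2] = 01

P[0]: E(K, BF) = 75; 6F ⊕ 75 = 1A.
P[1]: E(K, 6F) = A5; A7 ⊕ A5 = 02.
P[2]: E(K, A7) = 6D; 6C ⊕ 6D = 01.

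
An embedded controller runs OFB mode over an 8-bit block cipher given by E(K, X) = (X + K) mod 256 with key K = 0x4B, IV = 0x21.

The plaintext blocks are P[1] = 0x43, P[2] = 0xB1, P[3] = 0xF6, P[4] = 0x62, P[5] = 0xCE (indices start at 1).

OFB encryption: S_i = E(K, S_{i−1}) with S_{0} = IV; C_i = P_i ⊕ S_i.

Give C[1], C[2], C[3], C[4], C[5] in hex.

C[1]: S = E(K, 0x21) = 0x6C; 0x43 ⊕ 0x6C = 0x2F.
C[2]: S = E(K, 0x6C) = 0xB7; 0xB1 ⊕ 0xB7 = 0x06.
C[3]: S = E(K, 0xB7) = 0x02; 0xF6 ⊕ 0x02 = 0xF4.
C[4]: S = E(K, 0x02) = 0x4D; 0x62 ⊕ 0x4D = 0x2F.
C[5]: S = E(K, 0x4D) = 0x98; 0xCE ⊕ 0x98 = 0x56.

C[1] = 0x2F, C[2] = 0x06, C[3] = 0xF4, C[4] = 0x2F, C[5] = 0x56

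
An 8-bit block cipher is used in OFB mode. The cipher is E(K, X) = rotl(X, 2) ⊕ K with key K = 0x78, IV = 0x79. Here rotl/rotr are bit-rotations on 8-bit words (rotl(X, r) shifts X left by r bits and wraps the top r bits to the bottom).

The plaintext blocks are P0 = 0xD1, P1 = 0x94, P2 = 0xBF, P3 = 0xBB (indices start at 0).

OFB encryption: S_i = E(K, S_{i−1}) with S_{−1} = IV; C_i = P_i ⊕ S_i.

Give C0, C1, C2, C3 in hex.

C0 = 0x4C, C1 = 0x9A, C2 = 0xFF, C3 = 0xC2

C0: S = E(K, 0x79) = 0x9D; 0xD1 ⊕ 0x9D = 0x4C.
C1: S = E(K, 0x9D) = 0x0E; 0x94 ⊕ 0x0E = 0x9A.
C2: S = E(K, 0x0E) = 0x40; 0xBF ⊕ 0x40 = 0xFF.
C3: S = E(K, 0x40) = 0x79; 0xBB ⊕ 0x79 = 0xC2.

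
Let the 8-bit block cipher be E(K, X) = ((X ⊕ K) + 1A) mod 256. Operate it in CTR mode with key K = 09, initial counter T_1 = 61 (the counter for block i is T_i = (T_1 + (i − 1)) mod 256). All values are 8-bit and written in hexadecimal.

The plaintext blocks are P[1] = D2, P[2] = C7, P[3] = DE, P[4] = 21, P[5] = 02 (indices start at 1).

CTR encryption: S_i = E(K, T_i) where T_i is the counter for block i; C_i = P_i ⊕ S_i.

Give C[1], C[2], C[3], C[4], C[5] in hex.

C[1] = 50, C[2] = 42, C[3] = 5A, C[4] = A6, C[5] = 84

C[1]: T = 61, S = E(K, T) = 82; D2 ⊕ 82 = 50.
C[2]: T = 62, S = E(K, T) = 85; C7 ⊕ 85 = 42.
C[3]: T = 63, S = E(K, T) = 84; DE ⊕ 84 = 5A.
C[4]: T = 64, S = E(K, T) = 87; 21 ⊕ 87 = A6.
C[5]: T = 65, S = E(K, T) = 86; 02 ⊕ 86 = 84.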